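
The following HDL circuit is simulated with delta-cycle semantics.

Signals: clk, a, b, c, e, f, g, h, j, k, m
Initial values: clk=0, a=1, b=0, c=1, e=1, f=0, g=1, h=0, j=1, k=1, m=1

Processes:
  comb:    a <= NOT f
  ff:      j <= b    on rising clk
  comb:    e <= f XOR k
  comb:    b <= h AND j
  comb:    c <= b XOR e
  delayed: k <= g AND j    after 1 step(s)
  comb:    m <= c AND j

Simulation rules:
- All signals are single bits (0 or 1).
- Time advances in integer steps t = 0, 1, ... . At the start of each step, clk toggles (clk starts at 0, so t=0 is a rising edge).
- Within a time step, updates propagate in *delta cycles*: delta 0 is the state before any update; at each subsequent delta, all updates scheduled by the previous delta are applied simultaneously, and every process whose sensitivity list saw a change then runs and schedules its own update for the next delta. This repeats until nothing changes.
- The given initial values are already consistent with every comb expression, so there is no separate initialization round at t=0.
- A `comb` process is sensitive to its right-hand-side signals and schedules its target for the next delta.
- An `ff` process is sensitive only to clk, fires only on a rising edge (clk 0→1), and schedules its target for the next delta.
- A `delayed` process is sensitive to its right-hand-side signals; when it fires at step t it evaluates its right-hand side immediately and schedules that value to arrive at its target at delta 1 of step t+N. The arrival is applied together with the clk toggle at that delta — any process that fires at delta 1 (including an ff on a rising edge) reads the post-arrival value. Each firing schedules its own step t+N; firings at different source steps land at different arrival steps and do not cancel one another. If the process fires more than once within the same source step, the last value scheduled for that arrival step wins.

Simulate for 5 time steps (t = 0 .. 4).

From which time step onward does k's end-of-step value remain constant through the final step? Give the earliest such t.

1

t=0 Δ0: b=0 j=1 g=1 k=1 m=1 a=1 c=1 e=1 h=0 clk=0 f=0
  Δ1: clk:0→1
  Δ2: j:1→0
  Δ3: m:1→0
  (3Δ to stable)
t=1 Δ0: b=0 j=0 g=1 k=1 m=0 a=1 c=1 e=1 h=0 clk=1 f=0
  Δ1: k:1→0, clk:1→0
  Δ2: e:1→0
  Δ3: c:1→0
  (3Δ to stable)
t=2 Δ0: b=0 j=0 g=1 k=0 m=0 a=1 c=0 e=0 h=0 clk=0 f=0
  Δ1: clk:0→1
  (1Δ to stable)
t=3 Δ0: b=0 j=0 g=1 k=0 m=0 a=1 c=0 e=0 h=0 clk=1 f=0
  Δ1: clk:1→0
  (1Δ to stable)
t=4 Δ0: b=0 j=0 g=1 k=0 m=0 a=1 c=0 e=0 h=0 clk=0 f=0
  Δ1: clk:0→1
  (1Δ to stable)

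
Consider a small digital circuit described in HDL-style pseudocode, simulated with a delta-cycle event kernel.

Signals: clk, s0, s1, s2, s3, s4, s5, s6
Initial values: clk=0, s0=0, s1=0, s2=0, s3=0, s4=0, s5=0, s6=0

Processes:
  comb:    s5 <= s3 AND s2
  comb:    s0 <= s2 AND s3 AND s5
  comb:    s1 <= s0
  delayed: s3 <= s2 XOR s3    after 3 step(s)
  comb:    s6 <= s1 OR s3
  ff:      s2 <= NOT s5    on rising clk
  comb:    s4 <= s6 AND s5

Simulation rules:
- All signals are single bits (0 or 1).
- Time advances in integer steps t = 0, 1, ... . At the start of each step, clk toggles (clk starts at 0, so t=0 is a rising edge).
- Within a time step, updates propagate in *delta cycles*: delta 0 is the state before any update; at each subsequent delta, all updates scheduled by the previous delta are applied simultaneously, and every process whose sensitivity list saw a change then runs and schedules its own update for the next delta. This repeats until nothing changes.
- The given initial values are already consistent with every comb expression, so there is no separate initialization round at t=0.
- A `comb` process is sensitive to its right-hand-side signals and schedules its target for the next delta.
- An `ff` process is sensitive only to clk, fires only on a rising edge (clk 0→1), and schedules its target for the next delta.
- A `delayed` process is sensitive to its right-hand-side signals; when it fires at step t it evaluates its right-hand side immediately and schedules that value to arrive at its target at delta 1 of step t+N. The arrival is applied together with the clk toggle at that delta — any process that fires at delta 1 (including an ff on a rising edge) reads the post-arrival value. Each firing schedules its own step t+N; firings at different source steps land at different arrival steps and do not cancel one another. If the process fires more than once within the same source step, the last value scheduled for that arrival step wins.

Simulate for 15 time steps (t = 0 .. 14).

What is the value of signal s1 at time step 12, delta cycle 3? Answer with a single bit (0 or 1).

1

[bits: clk,s3,s2,s1,s4,s0,s5,s6]
t=0: Δ0=00000000 Δ1=10000000 Δ2=10100000 | 2Δ
t=1: Δ0=10100000 Δ1=00100000 | 1Δ
t=2: Δ0=00100000 Δ1=10100000 | 1Δ
t=3: Δ0=10100000 Δ1=01100000 Δ2=01100011 Δ3=01101111 Δ4=01111111 | 4Δ
t=4: Δ0=01111111 Δ1=11111111 Δ2=11011111 Δ3=11011001 Δ4=11000001 | 4Δ
t=5: Δ0=11000001 Δ1=01000001 | 1Δ
t=6: Δ0=01000001 Δ1=10000001 Δ2=10100000 | 2Δ
t=7: Δ0=10100000 Δ1=01100000 Δ2=01100011 Δ3=01101111 Δ4=01111111 | 4Δ
t=8: Δ0=01111111 Δ1=11111111 Δ2=11011111 Δ3=11011001 Δ4=11000001 | 4Δ
t=9: Δ0=11000001 Δ1=01000001 | 1Δ
t=10: Δ0=01000001 Δ1=10000001 Δ2=10100000 | 2Δ
t=11: Δ0=10100000 Δ1=01100000 Δ2=01100011 Δ3=01101111 Δ4=01111111 | 4Δ
t=12: Δ0=01111111 Δ1=11111111 Δ2=11011111 Δ3=11011001 Δ4=11000001 | 4Δ
t=13: Δ0=11000001 Δ1=01000001 | 1Δ
t=14: Δ0=01000001 Δ1=10000001 Δ2=10100000 | 2Δ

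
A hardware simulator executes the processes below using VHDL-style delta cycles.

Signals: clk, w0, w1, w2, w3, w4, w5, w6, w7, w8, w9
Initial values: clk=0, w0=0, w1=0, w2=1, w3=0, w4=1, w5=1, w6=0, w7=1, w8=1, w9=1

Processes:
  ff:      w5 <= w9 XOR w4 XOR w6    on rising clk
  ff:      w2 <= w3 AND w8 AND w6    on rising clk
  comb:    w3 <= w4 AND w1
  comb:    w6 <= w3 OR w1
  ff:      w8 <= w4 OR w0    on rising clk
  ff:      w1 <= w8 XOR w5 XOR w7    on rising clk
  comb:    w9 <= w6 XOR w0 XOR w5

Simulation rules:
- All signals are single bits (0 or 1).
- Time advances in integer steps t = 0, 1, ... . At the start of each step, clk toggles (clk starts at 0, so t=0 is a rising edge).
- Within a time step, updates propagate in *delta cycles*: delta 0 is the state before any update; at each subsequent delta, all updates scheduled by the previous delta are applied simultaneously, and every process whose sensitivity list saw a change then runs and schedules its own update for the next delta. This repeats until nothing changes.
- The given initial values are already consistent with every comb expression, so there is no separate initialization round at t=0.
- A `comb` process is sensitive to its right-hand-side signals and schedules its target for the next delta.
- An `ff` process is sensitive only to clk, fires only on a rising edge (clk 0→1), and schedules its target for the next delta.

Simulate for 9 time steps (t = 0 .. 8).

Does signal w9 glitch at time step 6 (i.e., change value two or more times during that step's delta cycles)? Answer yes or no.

t=0 Δ0: w3=0 w6=0 w7=1 w9=1 w8=1 w4=1 w1=0 clk=0 w5=1 w2=1 w0=0
  Δ1: clk:0→1
  Δ2: w1:0→1, w5:1→0, w2:1→0
  Δ3: w3:0→1, w6:0→1, w9:1→0
  Δ4: w9:0→1
  (4Δ to stable)
t=1 Δ0: w3=1 w6=1 w7=1 w9=1 w8=1 w4=1 w1=1 clk=1 w5=0 w2=0 w0=0
  Δ1: clk:1→0
  (1Δ to stable)
t=2 Δ0: w3=1 w6=1 w7=1 w9=1 w8=1 w4=1 w1=1 clk=0 w5=0 w2=0 w0=0
  Δ1: clk:0→1
  Δ2: w1:1→0, w5:0→1, w2:0→1
  Δ3: w3:1→0, w9:1→0
  Δ4: w6:1→0
  Δ5: w9:0→1
  (5Δ to stable)
t=3 Δ0: w3=0 w6=0 w7=1 w9=1 w8=1 w4=1 w1=0 clk=1 w5=1 w2=1 w0=0
  Δ1: clk:1→0
  (1Δ to stable)
t=4 Δ0: w3=0 w6=0 w7=1 w9=1 w8=1 w4=1 w1=0 clk=0 w5=1 w2=1 w0=0
  Δ1: clk:0→1
  Δ2: w1:0→1, w5:1→0, w2:1→0
  Δ3: w3:0→1, w6:0→1, w9:1→0
  Δ4: w9:0→1
  (4Δ to stable)
t=5 Δ0: w3=1 w6=1 w7=1 w9=1 w8=1 w4=1 w1=1 clk=1 w5=0 w2=0 w0=0
  Δ1: clk:1→0
  (1Δ to stable)
t=6 Δ0: w3=1 w6=1 w7=1 w9=1 w8=1 w4=1 w1=1 clk=0 w5=0 w2=0 w0=0
  Δ1: clk:0→1
  Δ2: w1:1→0, w5:0→1, w2:0→1
  Δ3: w3:1→0, w9:1→0
  Δ4: w6:1→0
  Δ5: w9:0→1
  (5Δ to stable)
t=7 Δ0: w3=0 w6=0 w7=1 w9=1 w8=1 w4=1 w1=0 clk=1 w5=1 w2=1 w0=0
  Δ1: clk:1→0
  (1Δ to stable)
t=8 Δ0: w3=0 w6=0 w7=1 w9=1 w8=1 w4=1 w1=0 clk=0 w5=1 w2=1 w0=0
  Δ1: clk:0→1
  Δ2: w1:0→1, w5:1→0, w2:1→0
  Δ3: w3:0→1, w6:0→1, w9:1→0
  Δ4: w9:0→1
  (4Δ to stable)

yes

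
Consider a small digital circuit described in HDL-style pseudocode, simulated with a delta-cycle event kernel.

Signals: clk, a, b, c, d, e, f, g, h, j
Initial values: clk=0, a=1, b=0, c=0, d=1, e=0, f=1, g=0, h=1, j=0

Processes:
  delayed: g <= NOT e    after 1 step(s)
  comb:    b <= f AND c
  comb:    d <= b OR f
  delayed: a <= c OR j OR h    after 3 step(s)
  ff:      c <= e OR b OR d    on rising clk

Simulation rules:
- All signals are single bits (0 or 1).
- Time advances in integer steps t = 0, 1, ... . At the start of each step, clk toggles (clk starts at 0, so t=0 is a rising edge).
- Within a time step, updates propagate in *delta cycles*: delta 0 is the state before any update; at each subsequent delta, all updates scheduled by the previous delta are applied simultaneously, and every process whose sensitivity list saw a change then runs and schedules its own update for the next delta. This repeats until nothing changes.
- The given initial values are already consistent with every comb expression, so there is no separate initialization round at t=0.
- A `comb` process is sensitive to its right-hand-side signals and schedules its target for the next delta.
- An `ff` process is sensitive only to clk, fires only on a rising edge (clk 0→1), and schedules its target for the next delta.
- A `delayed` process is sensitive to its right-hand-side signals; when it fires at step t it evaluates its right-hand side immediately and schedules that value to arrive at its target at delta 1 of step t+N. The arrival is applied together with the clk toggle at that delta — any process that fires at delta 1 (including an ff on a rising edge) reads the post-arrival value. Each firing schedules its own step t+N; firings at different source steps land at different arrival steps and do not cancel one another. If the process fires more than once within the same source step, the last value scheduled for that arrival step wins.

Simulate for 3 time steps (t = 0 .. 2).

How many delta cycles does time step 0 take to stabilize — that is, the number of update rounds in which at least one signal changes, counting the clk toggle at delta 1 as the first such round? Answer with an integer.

[bits: clk,g,e,a,f,b,d,c,h,j]
t=0: Δ0=0001101010 Δ1=1001101010 Δ2=1001101110 Δ3=1001111110 | 3Δ
t=1: Δ0=1001111110 Δ1=0001111110 | 1Δ
t=2: Δ0=0001111110 Δ1=1001111110 | 1Δ

3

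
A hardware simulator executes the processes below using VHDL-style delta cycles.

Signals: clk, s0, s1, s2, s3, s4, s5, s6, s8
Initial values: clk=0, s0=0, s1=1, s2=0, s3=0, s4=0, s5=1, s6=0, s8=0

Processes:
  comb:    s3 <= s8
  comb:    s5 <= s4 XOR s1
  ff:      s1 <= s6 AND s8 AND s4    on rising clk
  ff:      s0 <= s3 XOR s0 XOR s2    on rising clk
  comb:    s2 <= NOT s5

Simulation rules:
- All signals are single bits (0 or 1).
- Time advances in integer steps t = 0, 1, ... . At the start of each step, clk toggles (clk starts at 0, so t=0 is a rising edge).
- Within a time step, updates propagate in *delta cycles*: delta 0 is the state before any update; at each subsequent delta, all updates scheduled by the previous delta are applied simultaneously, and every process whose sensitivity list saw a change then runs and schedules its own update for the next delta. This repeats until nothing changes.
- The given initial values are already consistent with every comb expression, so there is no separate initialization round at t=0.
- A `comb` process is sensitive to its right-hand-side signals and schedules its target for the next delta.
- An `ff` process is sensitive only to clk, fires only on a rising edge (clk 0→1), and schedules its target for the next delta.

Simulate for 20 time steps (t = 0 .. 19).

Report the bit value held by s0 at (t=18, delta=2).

1

[bits: s4,s0,s5,s1,s2,clk,s3,s8,s6]
t=0: Δ0=001100000 Δ1=001101000 Δ2=001001000 Δ3=000001000 Δ4=000011000 | 4Δ
t=1: Δ0=000011000 Δ1=000010000 | 1Δ
t=2: Δ0=000010000 Δ1=000011000 Δ2=010011000 | 2Δ
t=3: Δ0=010011000 Δ1=010010000 | 1Δ
t=4: Δ0=010010000 Δ1=010011000 Δ2=000011000 | 2Δ
t=5: Δ0=000011000 Δ1=000010000 | 1Δ
t=6: Δ0=000010000 Δ1=000011000 Δ2=010011000 | 2Δ
t=7: Δ0=010011000 Δ1=010010000 | 1Δ
t=8: Δ0=010010000 Δ1=010011000 Δ2=000011000 | 2Δ
t=9: Δ0=000011000 Δ1=000010000 | 1Δ
t=10: Δ0=000010000 Δ1=000011000 Δ2=010011000 | 2Δ
t=11: Δ0=010011000 Δ1=010010000 | 1Δ
t=12: Δ0=010010000 Δ1=010011000 Δ2=000011000 | 2Δ
t=13: Δ0=000011000 Δ1=000010000 | 1Δ
t=14: Δ0=000010000 Δ1=000011000 Δ2=010011000 | 2Δ
t=15: Δ0=010011000 Δ1=010010000 | 1Δ
t=16: Δ0=010010000 Δ1=010011000 Δ2=000011000 | 2Δ
t=17: Δ0=000011000 Δ1=000010000 | 1Δ
t=18: Δ0=000010000 Δ1=000011000 Δ2=010011000 | 2Δ
t=19: Δ0=010011000 Δ1=010010000 | 1Δ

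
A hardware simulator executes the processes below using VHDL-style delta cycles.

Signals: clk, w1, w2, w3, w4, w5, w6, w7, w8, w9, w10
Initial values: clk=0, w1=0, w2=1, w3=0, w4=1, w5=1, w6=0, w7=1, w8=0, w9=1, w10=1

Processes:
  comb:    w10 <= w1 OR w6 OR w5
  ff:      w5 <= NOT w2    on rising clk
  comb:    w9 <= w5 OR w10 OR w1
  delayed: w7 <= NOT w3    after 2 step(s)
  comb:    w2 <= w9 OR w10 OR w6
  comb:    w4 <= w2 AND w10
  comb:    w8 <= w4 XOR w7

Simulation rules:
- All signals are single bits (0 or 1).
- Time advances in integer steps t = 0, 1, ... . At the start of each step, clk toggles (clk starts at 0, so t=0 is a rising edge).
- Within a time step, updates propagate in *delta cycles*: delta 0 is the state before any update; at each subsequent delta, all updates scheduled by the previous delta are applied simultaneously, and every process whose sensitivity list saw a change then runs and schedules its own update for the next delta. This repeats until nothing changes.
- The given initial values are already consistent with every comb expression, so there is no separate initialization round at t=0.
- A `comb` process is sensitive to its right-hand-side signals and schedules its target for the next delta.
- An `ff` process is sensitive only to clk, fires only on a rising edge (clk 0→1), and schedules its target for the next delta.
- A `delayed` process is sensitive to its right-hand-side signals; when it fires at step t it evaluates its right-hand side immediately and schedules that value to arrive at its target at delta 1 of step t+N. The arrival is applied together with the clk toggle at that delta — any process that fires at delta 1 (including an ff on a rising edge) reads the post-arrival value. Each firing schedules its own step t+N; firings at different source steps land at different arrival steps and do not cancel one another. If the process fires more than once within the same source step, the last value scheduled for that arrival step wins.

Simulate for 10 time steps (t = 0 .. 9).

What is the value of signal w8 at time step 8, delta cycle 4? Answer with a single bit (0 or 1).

0

t=0 Δ0: w9=1 w2=1 clk=0 w7=1 w3=0 w8=0 w4=1 w1=0 w6=0 w5=1 w10=1
  Δ1: clk:0→1
  Δ2: w5:1→0
  Δ3: w10:1→0
  Δ4: w9:1→0, w4:1→0
  Δ5: w2:1→0, w8:0→1
  (5Δ to stable)
t=1 Δ0: w9=0 w2=0 clk=1 w7=1 w3=0 w8=1 w4=0 w1=0 w6=0 w5=0 w10=0
  Δ1: clk:1→0
  (1Δ to stable)
t=2 Δ0: w9=0 w2=0 clk=0 w7=1 w3=0 w8=1 w4=0 w1=0 w6=0 w5=0 w10=0
  Δ1: clk:0→1
  Δ2: w5:0→1
  Δ3: w9:0→1, w10:0→1
  Δ4: w2:0→1
  Δ5: w4:0→1
  Δ6: w8:1→0
  (6Δ to stable)
t=3 Δ0: w9=1 w2=1 clk=1 w7=1 w3=0 w8=0 w4=1 w1=0 w6=0 w5=1 w10=1
  Δ1: clk:1→0
  (1Δ to stable)
t=4 Δ0: w9=1 w2=1 clk=0 w7=1 w3=0 w8=0 w4=1 w1=0 w6=0 w5=1 w10=1
  Δ1: clk:0→1
  Δ2: w5:1→0
  Δ3: w10:1→0
  Δ4: w9:1→0, w4:1→0
  Δ5: w2:1→0, w8:0→1
  (5Δ to stable)
t=5 Δ0: w9=0 w2=0 clk=1 w7=1 w3=0 w8=1 w4=0 w1=0 w6=0 w5=0 w10=0
  Δ1: clk:1→0
  (1Δ to stable)
t=6 Δ0: w9=0 w2=0 clk=0 w7=1 w3=0 w8=1 w4=0 w1=0 w6=0 w5=0 w10=0
  Δ1: clk:0→1
  Δ2: w5:0→1
  Δ3: w9:0→1, w10:0→1
  Δ4: w2:0→1
  Δ5: w4:0→1
  Δ6: w8:1→0
  (6Δ to stable)
t=7 Δ0: w9=1 w2=1 clk=1 w7=1 w3=0 w8=0 w4=1 w1=0 w6=0 w5=1 w10=1
  Δ1: clk:1→0
  (1Δ to stable)
t=8 Δ0: w9=1 w2=1 clk=0 w7=1 w3=0 w8=0 w4=1 w1=0 w6=0 w5=1 w10=1
  Δ1: clk:0→1
  Δ2: w5:1→0
  Δ3: w10:1→0
  Δ4: w9:1→0, w4:1→0
  Δ5: w2:1→0, w8:0→1
  (5Δ to stable)
t=9 Δ0: w9=0 w2=0 clk=1 w7=1 w3=0 w8=1 w4=0 w1=0 w6=0 w5=0 w10=0
  Δ1: clk:1→0
  (1Δ to stable)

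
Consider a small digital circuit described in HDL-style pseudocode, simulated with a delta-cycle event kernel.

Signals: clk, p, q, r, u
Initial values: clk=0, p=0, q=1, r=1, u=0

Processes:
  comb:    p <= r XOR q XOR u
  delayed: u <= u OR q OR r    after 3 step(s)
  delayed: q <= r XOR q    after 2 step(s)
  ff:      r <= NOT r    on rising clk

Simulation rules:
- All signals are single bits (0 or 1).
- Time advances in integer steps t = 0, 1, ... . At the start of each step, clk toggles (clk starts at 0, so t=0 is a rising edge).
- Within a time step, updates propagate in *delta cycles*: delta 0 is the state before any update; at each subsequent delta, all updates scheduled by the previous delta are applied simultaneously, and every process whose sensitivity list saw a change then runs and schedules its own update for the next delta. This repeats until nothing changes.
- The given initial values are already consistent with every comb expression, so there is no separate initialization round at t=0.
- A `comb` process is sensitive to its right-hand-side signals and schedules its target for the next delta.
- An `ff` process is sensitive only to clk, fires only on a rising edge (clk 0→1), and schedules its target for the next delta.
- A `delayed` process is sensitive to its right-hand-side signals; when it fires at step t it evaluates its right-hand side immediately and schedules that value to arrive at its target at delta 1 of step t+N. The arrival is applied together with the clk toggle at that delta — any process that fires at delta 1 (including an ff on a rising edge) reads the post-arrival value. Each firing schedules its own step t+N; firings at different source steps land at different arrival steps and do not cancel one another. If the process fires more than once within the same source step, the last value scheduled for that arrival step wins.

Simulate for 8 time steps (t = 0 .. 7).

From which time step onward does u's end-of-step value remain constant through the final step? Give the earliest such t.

3

t0.Δ0 p=0 q=1 u=0 clk=0 r=1
t0.Δ1 p=0 q=1 u=0 clk=1 r=1
t0.Δ2 p=0 q=1 u=0 clk=1 r=0
t0.Δ3 p=1 q=1 u=0 clk=1 r=0
t1.Δ0 p=1 q=1 u=0 clk=1 r=0
t1.Δ1 p=1 q=1 u=0 clk=0 r=0
t2.Δ0 p=1 q=1 u=0 clk=0 r=0
t2.Δ1 p=1 q=1 u=0 clk=1 r=0
t2.Δ2 p=1 q=1 u=0 clk=1 r=1
t2.Δ3 p=0 q=1 u=0 clk=1 r=1
t3.Δ0 p=0 q=1 u=0 clk=1 r=1
t3.Δ1 p=0 q=1 u=1 clk=0 r=1
t3.Δ2 p=1 q=1 u=1 clk=0 r=1
t4.Δ0 p=1 q=1 u=1 clk=0 r=1
t4.Δ1 p=1 q=0 u=1 clk=1 r=1
t4.Δ2 p=0 q=0 u=1 clk=1 r=0
t4.Δ3 p=1 q=0 u=1 clk=1 r=0
t5.Δ0 p=1 q=0 u=1 clk=1 r=0
t5.Δ1 p=1 q=0 u=1 clk=0 r=0
t6.Δ0 p=1 q=0 u=1 clk=0 r=0
t6.Δ1 p=1 q=0 u=1 clk=1 r=0
t6.Δ2 p=1 q=0 u=1 clk=1 r=1
t6.Δ3 p=0 q=0 u=1 clk=1 r=1
t7.Δ0 p=0 q=0 u=1 clk=1 r=1
t7.Δ1 p=0 q=0 u=1 clk=0 r=1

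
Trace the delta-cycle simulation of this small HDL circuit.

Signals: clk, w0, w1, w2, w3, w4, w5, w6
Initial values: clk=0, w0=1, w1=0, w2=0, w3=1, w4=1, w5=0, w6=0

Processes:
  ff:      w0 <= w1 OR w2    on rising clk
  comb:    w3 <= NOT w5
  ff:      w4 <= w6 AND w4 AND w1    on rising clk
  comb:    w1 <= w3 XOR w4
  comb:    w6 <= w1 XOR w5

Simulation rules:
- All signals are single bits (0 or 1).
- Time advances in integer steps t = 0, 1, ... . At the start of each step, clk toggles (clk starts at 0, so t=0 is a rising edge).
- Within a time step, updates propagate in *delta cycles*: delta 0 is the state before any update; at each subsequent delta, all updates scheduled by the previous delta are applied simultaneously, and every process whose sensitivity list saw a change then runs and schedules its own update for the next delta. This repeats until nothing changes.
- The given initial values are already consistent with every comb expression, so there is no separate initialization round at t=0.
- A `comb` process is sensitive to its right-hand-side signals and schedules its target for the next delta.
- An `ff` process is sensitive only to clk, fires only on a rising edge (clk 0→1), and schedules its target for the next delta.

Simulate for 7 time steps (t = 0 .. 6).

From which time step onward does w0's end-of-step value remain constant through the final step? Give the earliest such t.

2

t=0 Δ0: w2=0 w0=1 w5=0 w4=1 w3=1 w6=0 w1=0 clk=0
  Δ1: clk:0→1
  Δ2: w0:1→0, w4:1→0
  Δ3: w1:0→1
  Δ4: w6:0→1
  (4Δ to stable)
t=1 Δ0: w2=0 w0=0 w5=0 w4=0 w3=1 w6=1 w1=1 clk=1
  Δ1: clk:1→0
  (1Δ to stable)
t=2 Δ0: w2=0 w0=0 w5=0 w4=0 w3=1 w6=1 w1=1 clk=0
  Δ1: clk:0→1
  Δ2: w0:0→1
  (2Δ to stable)
t=3 Δ0: w2=0 w0=1 w5=0 w4=0 w3=1 w6=1 w1=1 clk=1
  Δ1: clk:1→0
  (1Δ to stable)
t=4 Δ0: w2=0 w0=1 w5=0 w4=0 w3=1 w6=1 w1=1 clk=0
  Δ1: clk:0→1
  (1Δ to stable)
t=5 Δ0: w2=0 w0=1 w5=0 w4=0 w3=1 w6=1 w1=1 clk=1
  Δ1: clk:1→0
  (1Δ to stable)
t=6 Δ0: w2=0 w0=1 w5=0 w4=0 w3=1 w6=1 w1=1 clk=0
  Δ1: clk:0→1
  (1Δ to stable)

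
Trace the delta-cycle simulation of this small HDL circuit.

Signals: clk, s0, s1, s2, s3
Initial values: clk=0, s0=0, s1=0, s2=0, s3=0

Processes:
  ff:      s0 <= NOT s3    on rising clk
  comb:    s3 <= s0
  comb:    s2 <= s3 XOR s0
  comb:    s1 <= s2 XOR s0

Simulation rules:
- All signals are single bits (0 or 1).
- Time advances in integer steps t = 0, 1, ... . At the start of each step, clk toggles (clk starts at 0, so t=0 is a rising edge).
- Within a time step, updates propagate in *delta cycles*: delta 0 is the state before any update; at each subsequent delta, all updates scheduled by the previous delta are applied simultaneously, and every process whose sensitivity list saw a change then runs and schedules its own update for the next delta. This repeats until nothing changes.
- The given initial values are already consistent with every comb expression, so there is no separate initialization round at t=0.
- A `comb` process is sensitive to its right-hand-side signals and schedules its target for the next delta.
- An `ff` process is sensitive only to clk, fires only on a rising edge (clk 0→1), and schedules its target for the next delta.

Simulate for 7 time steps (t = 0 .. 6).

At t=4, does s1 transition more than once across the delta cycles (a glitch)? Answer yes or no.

yes

t0.Δ0 s0=0 s2=0 s1=0 s3=0 clk=0
t0.Δ1 s0=0 s2=0 s1=0 s3=0 clk=1
t0.Δ2 s0=1 s2=0 s1=0 s3=0 clk=1
t0.Δ3 s0=1 s2=1 s1=1 s3=1 clk=1
t0.Δ4 s0=1 s2=0 s1=0 s3=1 clk=1
t0.Δ5 s0=1 s2=0 s1=1 s3=1 clk=1
t1.Δ0 s0=1 s2=0 s1=1 s3=1 clk=1
t1.Δ1 s0=1 s2=0 s1=1 s3=1 clk=0
t2.Δ0 s0=1 s2=0 s1=1 s3=1 clk=0
t2.Δ1 s0=1 s2=0 s1=1 s3=1 clk=1
t2.Δ2 s0=0 s2=0 s1=1 s3=1 clk=1
t2.Δ3 s0=0 s2=1 s1=0 s3=0 clk=1
t2.Δ4 s0=0 s2=0 s1=1 s3=0 clk=1
t2.Δ5 s0=0 s2=0 s1=0 s3=0 clk=1
t3.Δ0 s0=0 s2=0 s1=0 s3=0 clk=1
t3.Δ1 s0=0 s2=0 s1=0 s3=0 clk=0
t4.Δ0 s0=0 s2=0 s1=0 s3=0 clk=0
t4.Δ1 s0=0 s2=0 s1=0 s3=0 clk=1
t4.Δ2 s0=1 s2=0 s1=0 s3=0 clk=1
t4.Δ3 s0=1 s2=1 s1=1 s3=1 clk=1
t4.Δ4 s0=1 s2=0 s1=0 s3=1 clk=1
t4.Δ5 s0=1 s2=0 s1=1 s3=1 clk=1
t5.Δ0 s0=1 s2=0 s1=1 s3=1 clk=1
t5.Δ1 s0=1 s2=0 s1=1 s3=1 clk=0
t6.Δ0 s0=1 s2=0 s1=1 s3=1 clk=0
t6.Δ1 s0=1 s2=0 s1=1 s3=1 clk=1
t6.Δ2 s0=0 s2=0 s1=1 s3=1 clk=1
t6.Δ3 s0=0 s2=1 s1=0 s3=0 clk=1
t6.Δ4 s0=0 s2=0 s1=1 s3=0 clk=1
t6.Δ5 s0=0 s2=0 s1=0 s3=0 clk=1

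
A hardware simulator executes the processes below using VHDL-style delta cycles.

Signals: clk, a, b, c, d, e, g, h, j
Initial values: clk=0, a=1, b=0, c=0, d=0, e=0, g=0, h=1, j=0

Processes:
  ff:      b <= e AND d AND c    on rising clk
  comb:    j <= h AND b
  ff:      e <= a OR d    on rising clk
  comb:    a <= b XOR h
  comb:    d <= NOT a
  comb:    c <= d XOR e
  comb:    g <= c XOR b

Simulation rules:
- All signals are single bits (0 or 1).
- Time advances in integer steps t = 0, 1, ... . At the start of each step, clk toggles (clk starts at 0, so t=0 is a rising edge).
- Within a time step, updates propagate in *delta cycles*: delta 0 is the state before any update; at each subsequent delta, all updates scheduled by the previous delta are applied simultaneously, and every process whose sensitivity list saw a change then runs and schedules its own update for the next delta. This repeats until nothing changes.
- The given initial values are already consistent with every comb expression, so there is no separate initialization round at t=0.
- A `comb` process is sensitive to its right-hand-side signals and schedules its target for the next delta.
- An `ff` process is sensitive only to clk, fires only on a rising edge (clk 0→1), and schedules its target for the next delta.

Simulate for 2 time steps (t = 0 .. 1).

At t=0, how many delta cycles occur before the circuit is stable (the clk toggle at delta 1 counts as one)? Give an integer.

4

t0.Δ0 g=0 j=0 h=1 a=1 e=0 c=0 clk=0 b=0 d=0
t0.Δ1 g=0 j=0 h=1 a=1 e=0 c=0 clk=1 b=0 d=0
t0.Δ2 g=0 j=0 h=1 a=1 e=1 c=0 clk=1 b=0 d=0
t0.Δ3 g=0 j=0 h=1 a=1 e=1 c=1 clk=1 b=0 d=0
t0.Δ4 g=1 j=0 h=1 a=1 e=1 c=1 clk=1 b=0 d=0
t1.Δ0 g=1 j=0 h=1 a=1 e=1 c=1 clk=1 b=0 d=0
t1.Δ1 g=1 j=0 h=1 a=1 e=1 c=1 clk=0 b=0 d=0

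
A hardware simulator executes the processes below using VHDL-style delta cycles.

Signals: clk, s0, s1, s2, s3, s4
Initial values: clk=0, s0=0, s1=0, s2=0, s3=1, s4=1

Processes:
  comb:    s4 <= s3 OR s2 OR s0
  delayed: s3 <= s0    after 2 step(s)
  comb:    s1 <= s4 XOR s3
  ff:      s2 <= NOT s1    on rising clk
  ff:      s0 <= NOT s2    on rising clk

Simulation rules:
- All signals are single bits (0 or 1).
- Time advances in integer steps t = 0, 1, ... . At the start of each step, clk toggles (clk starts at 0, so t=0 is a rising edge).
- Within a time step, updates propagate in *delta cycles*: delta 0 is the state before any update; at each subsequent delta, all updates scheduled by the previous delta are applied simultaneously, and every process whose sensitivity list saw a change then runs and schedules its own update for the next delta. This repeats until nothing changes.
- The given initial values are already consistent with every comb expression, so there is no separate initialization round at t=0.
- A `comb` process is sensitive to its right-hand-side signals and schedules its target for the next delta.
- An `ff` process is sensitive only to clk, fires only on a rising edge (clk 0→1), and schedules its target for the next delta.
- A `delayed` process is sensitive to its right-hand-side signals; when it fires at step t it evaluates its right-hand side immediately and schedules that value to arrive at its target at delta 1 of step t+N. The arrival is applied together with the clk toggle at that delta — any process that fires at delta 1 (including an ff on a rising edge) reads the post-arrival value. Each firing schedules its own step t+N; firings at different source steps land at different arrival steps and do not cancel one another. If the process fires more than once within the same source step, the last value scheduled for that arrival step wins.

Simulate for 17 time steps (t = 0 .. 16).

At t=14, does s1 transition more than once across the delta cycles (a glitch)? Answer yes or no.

no

[bits: clk,s1,s4,s0,s2,s3]
t=0: Δ0=001001 Δ1=101001 Δ2=101111 | 2Δ
t=1: Δ0=101111 Δ1=001111 | 1Δ
t=2: Δ0=001111 Δ1=101111 Δ2=101011 | 2Δ
t=3: Δ0=101011 Δ1=001011 | 1Δ
t=4: Δ0=001011 Δ1=101010 Δ2=111010 | 2Δ
t=5: Δ0=111010 Δ1=011010 | 1Δ
t=6: Δ0=011010 Δ1=111010 Δ2=111000 Δ3=110000 Δ4=100000 | 4Δ
t=7: Δ0=100000 Δ1=000000 | 1Δ
t=8: Δ0=000000 Δ1=100000 Δ2=100110 Δ3=101110 Δ4=111110 | 4Δ
t=9: Δ0=111110 Δ1=011110 | 1Δ
t=10: Δ0=011110 Δ1=111111 Δ2=101001 | 2Δ
t=11: Δ0=101001 Δ1=001001 | 1Δ
t=12: Δ0=001001 Δ1=101000 Δ2=110110 Δ3=101110 Δ4=111110 | 4Δ
t=13: Δ0=111110 Δ1=011110 | 1Δ
t=14: Δ0=011110 Δ1=111111 Δ2=101001 | 2Δ
t=15: Δ0=101001 Δ1=001001 | 1Δ
t=16: Δ0=001001 Δ1=101000 Δ2=110110 Δ3=101110 Δ4=111110 | 4Δ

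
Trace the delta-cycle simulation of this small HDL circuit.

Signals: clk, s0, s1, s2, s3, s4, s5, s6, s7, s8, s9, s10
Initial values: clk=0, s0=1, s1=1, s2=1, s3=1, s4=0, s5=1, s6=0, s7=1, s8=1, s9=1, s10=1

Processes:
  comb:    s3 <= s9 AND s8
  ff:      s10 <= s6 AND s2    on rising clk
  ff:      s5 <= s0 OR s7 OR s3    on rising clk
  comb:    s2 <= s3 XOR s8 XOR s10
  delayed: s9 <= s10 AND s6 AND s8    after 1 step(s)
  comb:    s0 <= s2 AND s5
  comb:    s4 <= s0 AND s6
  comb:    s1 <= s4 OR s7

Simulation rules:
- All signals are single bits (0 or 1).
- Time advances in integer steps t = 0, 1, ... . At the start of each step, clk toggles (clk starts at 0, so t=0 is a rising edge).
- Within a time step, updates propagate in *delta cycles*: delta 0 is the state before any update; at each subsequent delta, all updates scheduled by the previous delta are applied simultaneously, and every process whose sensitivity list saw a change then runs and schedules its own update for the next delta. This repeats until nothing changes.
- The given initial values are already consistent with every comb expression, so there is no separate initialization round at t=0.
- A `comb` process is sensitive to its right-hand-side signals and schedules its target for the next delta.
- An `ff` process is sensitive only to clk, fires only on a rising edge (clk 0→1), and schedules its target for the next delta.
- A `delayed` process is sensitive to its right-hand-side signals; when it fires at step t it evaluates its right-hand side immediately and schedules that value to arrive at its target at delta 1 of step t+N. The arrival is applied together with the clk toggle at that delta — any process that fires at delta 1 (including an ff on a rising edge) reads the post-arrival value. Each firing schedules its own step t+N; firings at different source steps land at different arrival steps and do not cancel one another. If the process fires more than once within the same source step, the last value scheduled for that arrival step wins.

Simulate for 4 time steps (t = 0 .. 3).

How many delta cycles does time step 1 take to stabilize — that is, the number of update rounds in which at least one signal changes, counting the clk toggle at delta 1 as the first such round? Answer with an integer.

[bits: s2,s9,s5,s1,s0,s6,s7,s4,s10,clk,s3,s8]
t=0: Δ0=111110101011 Δ1=111110101111 Δ2=111110100111 Δ3=011110100111 Δ4=011100100111 | 4Δ
t=1: Δ0=011100100111 Δ1=001100100011 Δ2=001100100001 Δ3=101100100001 Δ4=101110100001 | 4Δ
t=2: Δ0=101110100001 Δ1=101110100101 | 1Δ
t=3: Δ0=101110100101 Δ1=101110100001 | 1Δ

4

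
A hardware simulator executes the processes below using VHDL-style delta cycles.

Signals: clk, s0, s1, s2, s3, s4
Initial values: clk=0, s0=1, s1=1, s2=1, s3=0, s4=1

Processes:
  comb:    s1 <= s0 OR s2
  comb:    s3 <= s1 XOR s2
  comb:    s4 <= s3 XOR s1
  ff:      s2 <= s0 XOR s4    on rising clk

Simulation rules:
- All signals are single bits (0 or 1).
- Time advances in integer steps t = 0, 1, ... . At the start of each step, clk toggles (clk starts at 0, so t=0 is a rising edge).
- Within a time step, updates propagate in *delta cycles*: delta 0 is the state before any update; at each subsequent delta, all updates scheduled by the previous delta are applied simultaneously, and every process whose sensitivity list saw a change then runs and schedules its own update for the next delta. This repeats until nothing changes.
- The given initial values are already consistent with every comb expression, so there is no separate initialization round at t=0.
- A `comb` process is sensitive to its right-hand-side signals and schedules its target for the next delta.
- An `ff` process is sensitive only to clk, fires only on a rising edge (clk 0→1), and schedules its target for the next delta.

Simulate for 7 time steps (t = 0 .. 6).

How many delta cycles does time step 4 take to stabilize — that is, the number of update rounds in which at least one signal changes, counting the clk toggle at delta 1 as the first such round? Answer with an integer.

4

t0.Δ0 s2=1 s1=1 clk=0 s3=0 s0=1 s4=1
t0.Δ1 s2=1 s1=1 clk=1 s3=0 s0=1 s4=1
t0.Δ2 s2=0 s1=1 clk=1 s3=0 s0=1 s4=1
t0.Δ3 s2=0 s1=1 clk=1 s3=1 s0=1 s4=1
t0.Δ4 s2=0 s1=1 clk=1 s3=1 s0=1 s4=0
t1.Δ0 s2=0 s1=1 clk=1 s3=1 s0=1 s4=0
t1.Δ1 s2=0 s1=1 clk=0 s3=1 s0=1 s4=0
t2.Δ0 s2=0 s1=1 clk=0 s3=1 s0=1 s4=0
t2.Δ1 s2=0 s1=1 clk=1 s3=1 s0=1 s4=0
t2.Δ2 s2=1 s1=1 clk=1 s3=1 s0=1 s4=0
t2.Δ3 s2=1 s1=1 clk=1 s3=0 s0=1 s4=0
t2.Δ4 s2=1 s1=1 clk=1 s3=0 s0=1 s4=1
t3.Δ0 s2=1 s1=1 clk=1 s3=0 s0=1 s4=1
t3.Δ1 s2=1 s1=1 clk=0 s3=0 s0=1 s4=1
t4.Δ0 s2=1 s1=1 clk=0 s3=0 s0=1 s4=1
t4.Δ1 s2=1 s1=1 clk=1 s3=0 s0=1 s4=1
t4.Δ2 s2=0 s1=1 clk=1 s3=0 s0=1 s4=1
t4.Δ3 s2=0 s1=1 clk=1 s3=1 s0=1 s4=1
t4.Δ4 s2=0 s1=1 clk=1 s3=1 s0=1 s4=0
t5.Δ0 s2=0 s1=1 clk=1 s3=1 s0=1 s4=0
t5.Δ1 s2=0 s1=1 clk=0 s3=1 s0=1 s4=0
t6.Δ0 s2=0 s1=1 clk=0 s3=1 s0=1 s4=0
t6.Δ1 s2=0 s1=1 clk=1 s3=1 s0=1 s4=0
t6.Δ2 s2=1 s1=1 clk=1 s3=1 s0=1 s4=0
t6.Δ3 s2=1 s1=1 clk=1 s3=0 s0=1 s4=0
t6.Δ4 s2=1 s1=1 clk=1 s3=0 s0=1 s4=1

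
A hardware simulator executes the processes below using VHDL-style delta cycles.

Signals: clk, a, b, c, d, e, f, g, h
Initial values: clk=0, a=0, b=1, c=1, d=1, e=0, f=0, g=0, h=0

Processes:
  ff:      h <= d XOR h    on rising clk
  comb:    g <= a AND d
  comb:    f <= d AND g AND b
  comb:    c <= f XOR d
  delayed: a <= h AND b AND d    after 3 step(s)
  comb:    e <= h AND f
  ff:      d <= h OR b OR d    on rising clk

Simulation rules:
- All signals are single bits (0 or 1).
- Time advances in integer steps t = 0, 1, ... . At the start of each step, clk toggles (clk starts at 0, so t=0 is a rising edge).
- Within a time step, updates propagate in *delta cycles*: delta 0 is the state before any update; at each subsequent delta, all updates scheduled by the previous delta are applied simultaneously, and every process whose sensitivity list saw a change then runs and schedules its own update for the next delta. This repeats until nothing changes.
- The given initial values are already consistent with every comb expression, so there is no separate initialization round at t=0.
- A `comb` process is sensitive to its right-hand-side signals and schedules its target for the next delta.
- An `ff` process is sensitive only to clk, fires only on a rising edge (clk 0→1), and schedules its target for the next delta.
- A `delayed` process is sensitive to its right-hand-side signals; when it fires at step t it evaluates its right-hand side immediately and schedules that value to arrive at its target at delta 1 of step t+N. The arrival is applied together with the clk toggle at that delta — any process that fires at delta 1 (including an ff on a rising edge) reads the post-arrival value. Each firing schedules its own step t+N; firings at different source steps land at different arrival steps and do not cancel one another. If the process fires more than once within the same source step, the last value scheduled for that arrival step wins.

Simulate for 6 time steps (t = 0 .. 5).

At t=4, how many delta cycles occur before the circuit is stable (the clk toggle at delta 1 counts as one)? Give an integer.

3

t=0 Δ0: c=1 g=0 f=0 e=0 b=1 d=1 clk=0 a=0 h=0
  Δ1: clk:0→1
  Δ2: h:0→1
  (2Δ to stable)
t=1 Δ0: c=1 g=0 f=0 e=0 b=1 d=1 clk=1 a=0 h=1
  Δ1: clk:1→0
  (1Δ to stable)
t=2 Δ0: c=1 g=0 f=0 e=0 b=1 d=1 clk=0 a=0 h=1
  Δ1: clk:0→1
  Δ2: h:1→0
  (2Δ to stable)
t=3 Δ0: c=1 g=0 f=0 e=0 b=1 d=1 clk=1 a=0 h=0
  Δ1: clk:1→0, a:0→1
  Δ2: g:0→1
  Δ3: f:0→1
  Δ4: c:1→0
  (4Δ to stable)
t=4 Δ0: c=0 g=1 f=1 e=0 b=1 d=1 clk=0 a=1 h=0
  Δ1: clk:0→1
  Δ2: h:0→1
  Δ3: e:0→1
  (3Δ to stable)
t=5 Δ0: c=0 g=1 f=1 e=1 b=1 d=1 clk=1 a=1 h=1
  Δ1: clk:1→0, a:1→0
  Δ2: g:1→0
  Δ3: f:1→0
  Δ4: c:0→1, e:1→0
  (4Δ to stable)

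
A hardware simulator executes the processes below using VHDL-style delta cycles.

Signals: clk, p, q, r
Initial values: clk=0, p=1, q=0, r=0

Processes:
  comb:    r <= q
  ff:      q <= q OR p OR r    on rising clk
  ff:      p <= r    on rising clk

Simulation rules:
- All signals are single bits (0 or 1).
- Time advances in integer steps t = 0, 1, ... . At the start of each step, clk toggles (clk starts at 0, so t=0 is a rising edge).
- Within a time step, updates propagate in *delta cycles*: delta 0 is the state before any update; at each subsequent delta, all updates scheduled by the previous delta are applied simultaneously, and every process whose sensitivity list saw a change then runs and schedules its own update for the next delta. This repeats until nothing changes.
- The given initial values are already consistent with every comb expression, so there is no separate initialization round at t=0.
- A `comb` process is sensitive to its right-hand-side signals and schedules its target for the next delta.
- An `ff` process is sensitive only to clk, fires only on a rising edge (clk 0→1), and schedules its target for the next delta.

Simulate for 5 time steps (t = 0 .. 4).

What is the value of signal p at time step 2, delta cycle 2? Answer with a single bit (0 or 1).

1

[bits: clk,p,q,r]
t=0: Δ0=0100 Δ1=1100 Δ2=1010 Δ3=1011 | 3Δ
t=1: Δ0=1011 Δ1=0011 | 1Δ
t=2: Δ0=0011 Δ1=1011 Δ2=1111 | 2Δ
t=3: Δ0=1111 Δ1=0111 | 1Δ
t=4: Δ0=0111 Δ1=1111 | 1Δ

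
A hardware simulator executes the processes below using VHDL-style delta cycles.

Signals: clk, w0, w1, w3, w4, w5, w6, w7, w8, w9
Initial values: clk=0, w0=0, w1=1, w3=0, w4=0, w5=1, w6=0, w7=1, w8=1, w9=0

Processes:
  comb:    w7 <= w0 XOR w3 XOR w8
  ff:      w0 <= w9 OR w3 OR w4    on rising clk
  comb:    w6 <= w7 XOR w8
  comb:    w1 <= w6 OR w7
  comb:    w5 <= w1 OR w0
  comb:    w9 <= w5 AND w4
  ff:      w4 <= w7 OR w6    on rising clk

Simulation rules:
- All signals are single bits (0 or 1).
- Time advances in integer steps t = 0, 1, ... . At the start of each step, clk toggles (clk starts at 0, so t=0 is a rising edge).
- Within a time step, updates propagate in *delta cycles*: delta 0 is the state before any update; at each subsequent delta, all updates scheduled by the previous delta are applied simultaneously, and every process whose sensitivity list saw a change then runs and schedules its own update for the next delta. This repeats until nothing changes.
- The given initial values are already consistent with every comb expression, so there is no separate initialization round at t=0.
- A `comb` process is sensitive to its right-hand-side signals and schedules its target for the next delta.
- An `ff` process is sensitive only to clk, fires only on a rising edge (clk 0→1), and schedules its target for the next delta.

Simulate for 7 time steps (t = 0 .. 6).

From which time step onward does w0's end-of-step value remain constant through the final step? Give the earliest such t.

2

t=0 Δ0: w5=1 w8=1 w9=0 w7=1 w0=0 w1=1 clk=0 w4=0 w3=0 w6=0
  Δ1: clk:0→1
  Δ2: w4:0→1
  Δ3: w9:0→1
  (3Δ to stable)
t=1 Δ0: w5=1 w8=1 w9=1 w7=1 w0=0 w1=1 clk=1 w4=1 w3=0 w6=0
  Δ1: clk:1→0
  (1Δ to stable)
t=2 Δ0: w5=1 w8=1 w9=1 w7=1 w0=0 w1=1 clk=0 w4=1 w3=0 w6=0
  Δ1: clk:0→1
  Δ2: w0:0→1
  Δ3: w7:1→0
  Δ4: w1:1→0, w6:0→1
  Δ5: w1:0→1
  (5Δ to stable)
t=3 Δ0: w5=1 w8=1 w9=1 w7=0 w0=1 w1=1 clk=1 w4=1 w3=0 w6=1
  Δ1: clk:1→0
  (1Δ to stable)
t=4 Δ0: w5=1 w8=1 w9=1 w7=0 w0=1 w1=1 clk=0 w4=1 w3=0 w6=1
  Δ1: clk:0→1
  (1Δ to stable)
t=5 Δ0: w5=1 w8=1 w9=1 w7=0 w0=1 w1=1 clk=1 w4=1 w3=0 w6=1
  Δ1: clk:1→0
  (1Δ to stable)
t=6 Δ0: w5=1 w8=1 w9=1 w7=0 w0=1 w1=1 clk=0 w4=1 w3=0 w6=1
  Δ1: clk:0→1
  (1Δ to stable)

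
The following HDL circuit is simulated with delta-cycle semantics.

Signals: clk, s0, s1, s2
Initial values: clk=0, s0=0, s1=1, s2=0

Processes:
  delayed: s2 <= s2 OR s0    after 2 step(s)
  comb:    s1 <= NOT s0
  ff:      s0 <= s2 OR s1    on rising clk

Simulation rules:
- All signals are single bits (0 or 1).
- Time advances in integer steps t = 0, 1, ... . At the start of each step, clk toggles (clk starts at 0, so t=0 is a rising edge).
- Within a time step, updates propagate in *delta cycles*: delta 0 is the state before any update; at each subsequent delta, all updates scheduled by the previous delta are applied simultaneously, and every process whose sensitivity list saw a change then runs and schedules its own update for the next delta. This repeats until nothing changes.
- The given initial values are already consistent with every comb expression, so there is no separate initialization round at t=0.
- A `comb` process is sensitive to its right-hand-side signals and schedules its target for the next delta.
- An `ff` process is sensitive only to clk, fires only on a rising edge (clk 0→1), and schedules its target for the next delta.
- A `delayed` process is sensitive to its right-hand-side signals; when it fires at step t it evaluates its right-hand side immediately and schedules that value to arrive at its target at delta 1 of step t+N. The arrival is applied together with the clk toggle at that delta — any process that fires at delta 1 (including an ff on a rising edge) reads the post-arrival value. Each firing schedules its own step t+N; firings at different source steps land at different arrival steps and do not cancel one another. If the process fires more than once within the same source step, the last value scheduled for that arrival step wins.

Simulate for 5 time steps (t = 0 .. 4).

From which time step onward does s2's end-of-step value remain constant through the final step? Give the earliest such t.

[bits: s1,s0,s2,clk]
t=0: Δ0=1000 Δ1=1001 Δ2=1101 Δ3=0101 | 3Δ
t=1: Δ0=0101 Δ1=0100 | 1Δ
t=2: Δ0=0100 Δ1=0111 | 1Δ
t=3: Δ0=0111 Δ1=0110 | 1Δ
t=4: Δ0=0110 Δ1=0111 | 1Δ

2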